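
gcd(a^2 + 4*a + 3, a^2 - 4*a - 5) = a + 1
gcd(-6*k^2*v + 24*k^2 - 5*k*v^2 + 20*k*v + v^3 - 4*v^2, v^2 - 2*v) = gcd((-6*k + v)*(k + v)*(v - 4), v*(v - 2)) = 1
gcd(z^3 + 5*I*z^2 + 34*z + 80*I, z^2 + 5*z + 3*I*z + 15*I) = 1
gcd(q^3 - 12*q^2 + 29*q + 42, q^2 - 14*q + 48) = q - 6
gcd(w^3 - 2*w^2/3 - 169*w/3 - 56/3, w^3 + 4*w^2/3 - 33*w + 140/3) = w + 7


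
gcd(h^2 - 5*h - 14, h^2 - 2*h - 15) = 1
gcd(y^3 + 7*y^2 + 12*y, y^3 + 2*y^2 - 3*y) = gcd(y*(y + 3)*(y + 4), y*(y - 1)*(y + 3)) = y^2 + 3*y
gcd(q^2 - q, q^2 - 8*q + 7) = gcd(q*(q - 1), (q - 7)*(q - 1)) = q - 1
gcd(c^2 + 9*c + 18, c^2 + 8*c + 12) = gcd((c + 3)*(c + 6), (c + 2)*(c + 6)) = c + 6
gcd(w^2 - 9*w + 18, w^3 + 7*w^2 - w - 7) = 1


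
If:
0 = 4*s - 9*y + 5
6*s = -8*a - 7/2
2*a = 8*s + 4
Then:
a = -1/19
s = -39/76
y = 56/171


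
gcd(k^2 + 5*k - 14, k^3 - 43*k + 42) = k + 7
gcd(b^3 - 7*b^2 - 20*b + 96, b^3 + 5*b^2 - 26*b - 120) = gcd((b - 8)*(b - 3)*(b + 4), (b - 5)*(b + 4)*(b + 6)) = b + 4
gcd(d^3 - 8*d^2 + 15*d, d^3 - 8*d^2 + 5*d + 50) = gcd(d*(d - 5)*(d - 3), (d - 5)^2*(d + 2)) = d - 5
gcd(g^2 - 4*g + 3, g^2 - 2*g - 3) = g - 3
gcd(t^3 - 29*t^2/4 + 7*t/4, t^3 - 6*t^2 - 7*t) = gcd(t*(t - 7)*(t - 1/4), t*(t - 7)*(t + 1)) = t^2 - 7*t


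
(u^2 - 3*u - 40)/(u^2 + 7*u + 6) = (u^2 - 3*u - 40)/(u^2 + 7*u + 6)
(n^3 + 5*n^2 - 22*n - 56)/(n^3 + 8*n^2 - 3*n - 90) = (n^3 + 5*n^2 - 22*n - 56)/(n^3 + 8*n^2 - 3*n - 90)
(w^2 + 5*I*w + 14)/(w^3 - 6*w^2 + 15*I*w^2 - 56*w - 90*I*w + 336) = (w - 2*I)/(w^2 + w*(-6 + 8*I) - 48*I)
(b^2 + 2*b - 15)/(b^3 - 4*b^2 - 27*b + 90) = 1/(b - 6)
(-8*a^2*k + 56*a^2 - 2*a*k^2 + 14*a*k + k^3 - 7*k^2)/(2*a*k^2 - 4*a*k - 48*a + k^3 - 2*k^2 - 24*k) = (-4*a*k + 28*a + k^2 - 7*k)/(k^2 - 2*k - 24)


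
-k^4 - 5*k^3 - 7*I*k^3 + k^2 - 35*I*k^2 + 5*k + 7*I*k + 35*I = (k + 5)*(k + 7*I)*(I*k - I)*(I*k + I)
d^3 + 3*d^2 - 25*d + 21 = (d - 3)*(d - 1)*(d + 7)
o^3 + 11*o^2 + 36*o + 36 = (o + 2)*(o + 3)*(o + 6)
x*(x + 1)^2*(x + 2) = x^4 + 4*x^3 + 5*x^2 + 2*x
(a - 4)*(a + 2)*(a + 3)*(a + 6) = a^4 + 7*a^3 - 8*a^2 - 108*a - 144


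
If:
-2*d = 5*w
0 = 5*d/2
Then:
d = 0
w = 0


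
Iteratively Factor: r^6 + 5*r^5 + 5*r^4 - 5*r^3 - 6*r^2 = (r - 1)*(r^5 + 6*r^4 + 11*r^3 + 6*r^2) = r*(r - 1)*(r^4 + 6*r^3 + 11*r^2 + 6*r) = r^2*(r - 1)*(r^3 + 6*r^2 + 11*r + 6) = r^2*(r - 1)*(r + 1)*(r^2 + 5*r + 6) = r^2*(r - 1)*(r + 1)*(r + 2)*(r + 3)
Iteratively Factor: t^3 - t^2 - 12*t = (t - 4)*(t^2 + 3*t) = (t - 4)*(t + 3)*(t)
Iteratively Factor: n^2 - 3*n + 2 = (n - 2)*(n - 1)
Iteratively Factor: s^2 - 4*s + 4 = (s - 2)*(s - 2)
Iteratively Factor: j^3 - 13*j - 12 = (j - 4)*(j^2 + 4*j + 3) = (j - 4)*(j + 3)*(j + 1)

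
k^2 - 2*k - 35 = (k - 7)*(k + 5)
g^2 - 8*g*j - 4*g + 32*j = (g - 4)*(g - 8*j)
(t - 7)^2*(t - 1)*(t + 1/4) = t^4 - 59*t^3/4 + 237*t^2/4 - 133*t/4 - 49/4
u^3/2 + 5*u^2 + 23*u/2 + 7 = (u/2 + 1/2)*(u + 2)*(u + 7)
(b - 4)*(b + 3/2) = b^2 - 5*b/2 - 6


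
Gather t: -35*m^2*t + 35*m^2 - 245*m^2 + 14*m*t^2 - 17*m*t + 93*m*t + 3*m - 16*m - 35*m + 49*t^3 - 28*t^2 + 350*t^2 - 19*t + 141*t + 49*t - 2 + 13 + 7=-210*m^2 - 48*m + 49*t^3 + t^2*(14*m + 322) + t*(-35*m^2 + 76*m + 171) + 18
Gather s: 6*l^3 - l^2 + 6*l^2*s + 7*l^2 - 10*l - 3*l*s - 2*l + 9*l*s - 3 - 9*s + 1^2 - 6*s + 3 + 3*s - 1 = 6*l^3 + 6*l^2 - 12*l + s*(6*l^2 + 6*l - 12)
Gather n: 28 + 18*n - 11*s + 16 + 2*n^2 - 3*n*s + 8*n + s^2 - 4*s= 2*n^2 + n*(26 - 3*s) + s^2 - 15*s + 44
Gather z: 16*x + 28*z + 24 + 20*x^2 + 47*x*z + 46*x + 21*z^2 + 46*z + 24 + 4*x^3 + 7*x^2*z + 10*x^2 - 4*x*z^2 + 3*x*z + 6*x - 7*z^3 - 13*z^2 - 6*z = 4*x^3 + 30*x^2 + 68*x - 7*z^3 + z^2*(8 - 4*x) + z*(7*x^2 + 50*x + 68) + 48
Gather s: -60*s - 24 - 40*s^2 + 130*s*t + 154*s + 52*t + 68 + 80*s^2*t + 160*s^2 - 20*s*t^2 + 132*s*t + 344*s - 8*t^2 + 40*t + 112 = s^2*(80*t + 120) + s*(-20*t^2 + 262*t + 438) - 8*t^2 + 92*t + 156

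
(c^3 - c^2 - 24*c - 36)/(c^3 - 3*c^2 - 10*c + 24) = (c^2 - 4*c - 12)/(c^2 - 6*c + 8)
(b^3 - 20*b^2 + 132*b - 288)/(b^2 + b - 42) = (b^2 - 14*b + 48)/(b + 7)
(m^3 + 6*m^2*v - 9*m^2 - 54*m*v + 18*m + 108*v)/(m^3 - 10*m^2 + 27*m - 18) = (m + 6*v)/(m - 1)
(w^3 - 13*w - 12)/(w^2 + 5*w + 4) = (w^2 - w - 12)/(w + 4)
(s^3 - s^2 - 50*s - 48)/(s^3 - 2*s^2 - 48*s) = (s + 1)/s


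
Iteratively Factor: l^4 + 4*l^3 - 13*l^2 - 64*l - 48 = (l - 4)*(l^3 + 8*l^2 + 19*l + 12) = (l - 4)*(l + 4)*(l^2 + 4*l + 3) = (l - 4)*(l + 3)*(l + 4)*(l + 1)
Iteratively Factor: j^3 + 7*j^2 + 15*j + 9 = (j + 1)*(j^2 + 6*j + 9) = (j + 1)*(j + 3)*(j + 3)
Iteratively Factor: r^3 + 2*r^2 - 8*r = (r - 2)*(r^2 + 4*r) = r*(r - 2)*(r + 4)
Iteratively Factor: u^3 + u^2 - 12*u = (u + 4)*(u^2 - 3*u) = (u - 3)*(u + 4)*(u)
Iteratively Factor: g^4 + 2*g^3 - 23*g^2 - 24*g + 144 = (g - 3)*(g^3 + 5*g^2 - 8*g - 48) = (g - 3)^2*(g^2 + 8*g + 16) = (g - 3)^2*(g + 4)*(g + 4)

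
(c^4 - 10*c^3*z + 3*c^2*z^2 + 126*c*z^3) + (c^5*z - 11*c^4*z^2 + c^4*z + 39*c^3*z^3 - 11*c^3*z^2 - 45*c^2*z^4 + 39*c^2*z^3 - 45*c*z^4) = c^5*z - 11*c^4*z^2 + c^4*z + c^4 + 39*c^3*z^3 - 11*c^3*z^2 - 10*c^3*z - 45*c^2*z^4 + 39*c^2*z^3 + 3*c^2*z^2 - 45*c*z^4 + 126*c*z^3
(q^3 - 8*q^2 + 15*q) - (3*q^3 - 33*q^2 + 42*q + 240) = -2*q^3 + 25*q^2 - 27*q - 240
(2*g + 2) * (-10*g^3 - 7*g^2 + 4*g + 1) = -20*g^4 - 34*g^3 - 6*g^2 + 10*g + 2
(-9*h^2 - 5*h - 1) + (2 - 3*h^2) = -12*h^2 - 5*h + 1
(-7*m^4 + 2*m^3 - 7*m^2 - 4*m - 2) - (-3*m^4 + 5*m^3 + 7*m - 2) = -4*m^4 - 3*m^3 - 7*m^2 - 11*m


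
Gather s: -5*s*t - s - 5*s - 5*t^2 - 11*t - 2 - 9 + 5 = s*(-5*t - 6) - 5*t^2 - 11*t - 6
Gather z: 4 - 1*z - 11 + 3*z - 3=2*z - 10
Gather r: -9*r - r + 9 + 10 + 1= 20 - 10*r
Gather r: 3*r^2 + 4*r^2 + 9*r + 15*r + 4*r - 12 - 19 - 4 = 7*r^2 + 28*r - 35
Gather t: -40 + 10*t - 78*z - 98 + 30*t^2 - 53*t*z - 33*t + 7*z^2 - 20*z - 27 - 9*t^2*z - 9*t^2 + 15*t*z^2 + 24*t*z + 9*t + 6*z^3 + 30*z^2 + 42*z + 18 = t^2*(21 - 9*z) + t*(15*z^2 - 29*z - 14) + 6*z^3 + 37*z^2 - 56*z - 147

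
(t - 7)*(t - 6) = t^2 - 13*t + 42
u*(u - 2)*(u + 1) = u^3 - u^2 - 2*u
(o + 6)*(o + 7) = o^2 + 13*o + 42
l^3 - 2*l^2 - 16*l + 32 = (l - 4)*(l - 2)*(l + 4)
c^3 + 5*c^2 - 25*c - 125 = (c - 5)*(c + 5)^2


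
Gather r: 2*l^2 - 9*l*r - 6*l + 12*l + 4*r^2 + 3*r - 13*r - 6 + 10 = 2*l^2 + 6*l + 4*r^2 + r*(-9*l - 10) + 4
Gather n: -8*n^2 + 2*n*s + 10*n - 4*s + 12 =-8*n^2 + n*(2*s + 10) - 4*s + 12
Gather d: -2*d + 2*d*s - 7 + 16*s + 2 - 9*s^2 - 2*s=d*(2*s - 2) - 9*s^2 + 14*s - 5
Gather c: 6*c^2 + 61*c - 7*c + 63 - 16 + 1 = 6*c^2 + 54*c + 48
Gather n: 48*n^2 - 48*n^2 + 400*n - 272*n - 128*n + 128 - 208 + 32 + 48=0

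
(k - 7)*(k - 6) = k^2 - 13*k + 42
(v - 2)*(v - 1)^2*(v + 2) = v^4 - 2*v^3 - 3*v^2 + 8*v - 4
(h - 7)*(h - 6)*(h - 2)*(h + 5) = h^4 - 10*h^3 - 7*h^2 + 256*h - 420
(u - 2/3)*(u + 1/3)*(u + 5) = u^3 + 14*u^2/3 - 17*u/9 - 10/9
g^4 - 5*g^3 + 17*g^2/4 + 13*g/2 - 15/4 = (g - 3)*(g - 5/2)*(g - 1/2)*(g + 1)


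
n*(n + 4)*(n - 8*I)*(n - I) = n^4 + 4*n^3 - 9*I*n^3 - 8*n^2 - 36*I*n^2 - 32*n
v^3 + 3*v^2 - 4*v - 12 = (v - 2)*(v + 2)*(v + 3)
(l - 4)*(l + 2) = l^2 - 2*l - 8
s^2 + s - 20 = (s - 4)*(s + 5)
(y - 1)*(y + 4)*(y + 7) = y^3 + 10*y^2 + 17*y - 28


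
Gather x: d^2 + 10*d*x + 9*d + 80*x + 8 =d^2 + 9*d + x*(10*d + 80) + 8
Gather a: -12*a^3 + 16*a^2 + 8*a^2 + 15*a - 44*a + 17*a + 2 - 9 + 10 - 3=-12*a^3 + 24*a^2 - 12*a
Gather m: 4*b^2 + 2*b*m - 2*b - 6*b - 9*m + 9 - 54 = 4*b^2 - 8*b + m*(2*b - 9) - 45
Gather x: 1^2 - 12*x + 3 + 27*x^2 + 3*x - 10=27*x^2 - 9*x - 6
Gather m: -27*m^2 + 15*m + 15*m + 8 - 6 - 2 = -27*m^2 + 30*m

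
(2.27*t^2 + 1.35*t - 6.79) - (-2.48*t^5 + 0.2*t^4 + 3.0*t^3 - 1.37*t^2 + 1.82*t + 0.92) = 2.48*t^5 - 0.2*t^4 - 3.0*t^3 + 3.64*t^2 - 0.47*t - 7.71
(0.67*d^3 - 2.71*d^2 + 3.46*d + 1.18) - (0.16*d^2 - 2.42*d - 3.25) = 0.67*d^3 - 2.87*d^2 + 5.88*d + 4.43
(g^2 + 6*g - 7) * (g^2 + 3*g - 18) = g^4 + 9*g^3 - 7*g^2 - 129*g + 126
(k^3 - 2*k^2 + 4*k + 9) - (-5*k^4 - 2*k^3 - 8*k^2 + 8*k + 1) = 5*k^4 + 3*k^3 + 6*k^2 - 4*k + 8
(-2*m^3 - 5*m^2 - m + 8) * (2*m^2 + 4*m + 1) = -4*m^5 - 18*m^4 - 24*m^3 + 7*m^2 + 31*m + 8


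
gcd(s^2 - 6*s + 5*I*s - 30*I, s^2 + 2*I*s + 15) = s + 5*I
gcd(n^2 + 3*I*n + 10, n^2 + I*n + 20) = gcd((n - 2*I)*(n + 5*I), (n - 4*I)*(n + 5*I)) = n + 5*I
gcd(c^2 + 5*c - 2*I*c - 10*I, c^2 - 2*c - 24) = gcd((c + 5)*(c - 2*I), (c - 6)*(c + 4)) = 1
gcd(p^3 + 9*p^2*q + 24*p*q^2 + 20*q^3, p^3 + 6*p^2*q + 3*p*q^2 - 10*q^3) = p^2 + 7*p*q + 10*q^2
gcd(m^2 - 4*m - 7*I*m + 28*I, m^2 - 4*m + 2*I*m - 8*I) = m - 4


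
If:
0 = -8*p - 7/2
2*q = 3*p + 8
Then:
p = -7/16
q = 107/32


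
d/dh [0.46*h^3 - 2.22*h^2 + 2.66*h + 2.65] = 1.38*h^2 - 4.44*h + 2.66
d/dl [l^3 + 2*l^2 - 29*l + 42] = 3*l^2 + 4*l - 29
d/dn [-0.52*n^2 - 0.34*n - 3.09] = -1.04*n - 0.34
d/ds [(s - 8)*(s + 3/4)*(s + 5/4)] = 3*s^2 - 12*s - 241/16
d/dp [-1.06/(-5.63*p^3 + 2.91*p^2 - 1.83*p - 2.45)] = (-17.9034*p^2 + 6.1692*p - 1.9398)/(5.63*p^3 - 2.91*p^2 + 1.83*p + 2.45)^2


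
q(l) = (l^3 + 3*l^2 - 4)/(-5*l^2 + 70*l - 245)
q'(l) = (10*l - 70)*(l^3 + 3*l^2 - 4)/(-5*l^2 + 70*l - 245)^2 + (3*l^2 + 6*l)/(-5*l^2 + 70*l - 245) = (-l^3 + 21*l^2 + 42*l - 8)/(5*(l^3 - 21*l^2 + 147*l - 343))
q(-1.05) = 0.01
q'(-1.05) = 0.01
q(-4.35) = 0.05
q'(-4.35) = -0.04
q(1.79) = -0.08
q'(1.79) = -0.18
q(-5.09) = 0.08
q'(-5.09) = -0.05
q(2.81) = -0.48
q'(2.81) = -0.69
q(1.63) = -0.06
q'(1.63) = -0.14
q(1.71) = -0.07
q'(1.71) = -0.16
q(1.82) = -0.09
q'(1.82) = -0.19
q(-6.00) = 0.13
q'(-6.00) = -0.06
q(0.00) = 0.02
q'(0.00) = 0.00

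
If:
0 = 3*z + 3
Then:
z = -1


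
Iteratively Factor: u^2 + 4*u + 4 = (u + 2)*(u + 2)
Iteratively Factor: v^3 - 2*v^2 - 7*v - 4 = (v + 1)*(v^2 - 3*v - 4) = (v + 1)^2*(v - 4)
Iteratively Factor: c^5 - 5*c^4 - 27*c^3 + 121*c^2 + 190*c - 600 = (c - 5)*(c^4 - 27*c^2 - 14*c + 120) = (c - 5)^2*(c^3 + 5*c^2 - 2*c - 24) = (c - 5)^2*(c + 4)*(c^2 + c - 6) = (c - 5)^2*(c + 3)*(c + 4)*(c - 2)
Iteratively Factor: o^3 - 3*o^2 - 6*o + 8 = (o + 2)*(o^2 - 5*o + 4) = (o - 4)*(o + 2)*(o - 1)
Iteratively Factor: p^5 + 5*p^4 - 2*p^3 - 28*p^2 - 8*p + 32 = (p - 2)*(p^4 + 7*p^3 + 12*p^2 - 4*p - 16) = (p - 2)*(p - 1)*(p^3 + 8*p^2 + 20*p + 16) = (p - 2)*(p - 1)*(p + 2)*(p^2 + 6*p + 8) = (p - 2)*(p - 1)*(p + 2)*(p + 4)*(p + 2)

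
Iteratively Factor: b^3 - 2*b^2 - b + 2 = (b - 1)*(b^2 - b - 2) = (b - 1)*(b + 1)*(b - 2)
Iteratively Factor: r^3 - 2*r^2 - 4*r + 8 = (r + 2)*(r^2 - 4*r + 4) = (r - 2)*(r + 2)*(r - 2)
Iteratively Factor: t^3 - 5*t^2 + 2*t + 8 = (t + 1)*(t^2 - 6*t + 8) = (t - 4)*(t + 1)*(t - 2)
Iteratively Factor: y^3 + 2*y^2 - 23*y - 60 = (y + 4)*(y^2 - 2*y - 15) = (y + 3)*(y + 4)*(y - 5)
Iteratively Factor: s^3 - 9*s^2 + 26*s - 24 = (s - 2)*(s^2 - 7*s + 12) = (s - 4)*(s - 2)*(s - 3)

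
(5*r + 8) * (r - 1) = 5*r^2 + 3*r - 8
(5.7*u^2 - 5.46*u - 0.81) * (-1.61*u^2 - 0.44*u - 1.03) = -9.177*u^4 + 6.2826*u^3 - 2.1645*u^2 + 5.9802*u + 0.8343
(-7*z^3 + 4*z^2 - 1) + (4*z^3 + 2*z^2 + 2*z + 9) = -3*z^3 + 6*z^2 + 2*z + 8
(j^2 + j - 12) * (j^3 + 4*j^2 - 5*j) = j^5 + 5*j^4 - 13*j^3 - 53*j^2 + 60*j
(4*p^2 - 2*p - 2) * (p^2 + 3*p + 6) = 4*p^4 + 10*p^3 + 16*p^2 - 18*p - 12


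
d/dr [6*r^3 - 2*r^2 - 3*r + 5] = 18*r^2 - 4*r - 3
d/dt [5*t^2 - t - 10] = 10*t - 1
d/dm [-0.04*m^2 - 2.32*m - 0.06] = -0.08*m - 2.32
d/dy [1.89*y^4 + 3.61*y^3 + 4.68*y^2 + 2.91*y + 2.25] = 7.56*y^3 + 10.83*y^2 + 9.36*y + 2.91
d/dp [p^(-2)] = -2/p^3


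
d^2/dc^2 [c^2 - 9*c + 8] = 2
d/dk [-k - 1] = -1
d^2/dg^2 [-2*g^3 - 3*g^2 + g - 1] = -12*g - 6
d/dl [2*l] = 2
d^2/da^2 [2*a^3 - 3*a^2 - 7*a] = 12*a - 6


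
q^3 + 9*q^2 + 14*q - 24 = (q - 1)*(q + 4)*(q + 6)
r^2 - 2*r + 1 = (r - 1)^2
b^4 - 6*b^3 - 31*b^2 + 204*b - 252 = (b - 7)*(b - 3)*(b - 2)*(b + 6)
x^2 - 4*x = x*(x - 4)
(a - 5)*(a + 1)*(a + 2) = a^3 - 2*a^2 - 13*a - 10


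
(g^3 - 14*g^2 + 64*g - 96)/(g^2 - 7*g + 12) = (g^2 - 10*g + 24)/(g - 3)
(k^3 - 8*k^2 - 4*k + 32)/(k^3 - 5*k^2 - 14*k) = (k^2 - 10*k + 16)/(k*(k - 7))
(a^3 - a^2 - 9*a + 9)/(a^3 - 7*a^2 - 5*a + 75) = (a^2 - 4*a + 3)/(a^2 - 10*a + 25)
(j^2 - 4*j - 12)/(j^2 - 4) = (j - 6)/(j - 2)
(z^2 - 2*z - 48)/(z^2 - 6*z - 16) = (z + 6)/(z + 2)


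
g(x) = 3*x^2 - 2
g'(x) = 6*x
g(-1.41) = 3.96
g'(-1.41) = -8.46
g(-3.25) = 29.69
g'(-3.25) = -19.50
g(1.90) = 8.83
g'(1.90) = 11.40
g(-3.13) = 27.39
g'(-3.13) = -18.78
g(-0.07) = -1.99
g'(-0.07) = -0.42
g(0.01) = -2.00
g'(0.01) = 0.06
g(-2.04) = 10.48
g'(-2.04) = -12.24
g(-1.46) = 4.39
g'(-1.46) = -8.76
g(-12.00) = 430.00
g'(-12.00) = -72.00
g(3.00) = 25.00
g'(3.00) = 18.00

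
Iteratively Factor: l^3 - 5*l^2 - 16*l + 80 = (l - 5)*(l^2 - 16) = (l - 5)*(l - 4)*(l + 4)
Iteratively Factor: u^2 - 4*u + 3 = (u - 3)*(u - 1)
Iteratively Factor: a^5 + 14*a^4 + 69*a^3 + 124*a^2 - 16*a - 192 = (a - 1)*(a^4 + 15*a^3 + 84*a^2 + 208*a + 192) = (a - 1)*(a + 4)*(a^3 + 11*a^2 + 40*a + 48) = (a - 1)*(a + 3)*(a + 4)*(a^2 + 8*a + 16) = (a - 1)*(a + 3)*(a + 4)^2*(a + 4)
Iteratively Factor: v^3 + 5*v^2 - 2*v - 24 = (v + 4)*(v^2 + v - 6) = (v - 2)*(v + 4)*(v + 3)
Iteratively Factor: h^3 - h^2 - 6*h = (h)*(h^2 - h - 6) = h*(h + 2)*(h - 3)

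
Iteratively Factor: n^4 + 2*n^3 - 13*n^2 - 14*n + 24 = (n + 2)*(n^3 - 13*n + 12) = (n + 2)*(n + 4)*(n^2 - 4*n + 3) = (n - 1)*(n + 2)*(n + 4)*(n - 3)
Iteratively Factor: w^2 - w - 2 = (w + 1)*(w - 2)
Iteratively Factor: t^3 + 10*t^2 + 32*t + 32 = (t + 2)*(t^2 + 8*t + 16) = (t + 2)*(t + 4)*(t + 4)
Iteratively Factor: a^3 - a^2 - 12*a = (a)*(a^2 - a - 12) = a*(a + 3)*(a - 4)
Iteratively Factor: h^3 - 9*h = (h)*(h^2 - 9) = h*(h - 3)*(h + 3)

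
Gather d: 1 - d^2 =1 - d^2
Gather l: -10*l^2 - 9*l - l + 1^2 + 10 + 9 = -10*l^2 - 10*l + 20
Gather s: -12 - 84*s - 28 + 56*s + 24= -28*s - 16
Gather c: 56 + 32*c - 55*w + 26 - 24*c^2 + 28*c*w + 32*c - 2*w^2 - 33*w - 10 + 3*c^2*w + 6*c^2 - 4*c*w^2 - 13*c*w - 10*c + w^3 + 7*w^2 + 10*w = c^2*(3*w - 18) + c*(-4*w^2 + 15*w + 54) + w^3 + 5*w^2 - 78*w + 72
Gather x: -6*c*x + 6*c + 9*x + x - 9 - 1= 6*c + x*(10 - 6*c) - 10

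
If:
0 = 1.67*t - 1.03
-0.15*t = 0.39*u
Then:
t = 0.62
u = -0.24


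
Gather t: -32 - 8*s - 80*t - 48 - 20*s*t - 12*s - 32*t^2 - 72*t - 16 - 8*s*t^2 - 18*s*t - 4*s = -24*s + t^2*(-8*s - 32) + t*(-38*s - 152) - 96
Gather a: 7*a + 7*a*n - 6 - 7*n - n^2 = a*(7*n + 7) - n^2 - 7*n - 6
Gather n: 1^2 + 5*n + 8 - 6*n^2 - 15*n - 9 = -6*n^2 - 10*n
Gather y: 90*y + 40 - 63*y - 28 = 27*y + 12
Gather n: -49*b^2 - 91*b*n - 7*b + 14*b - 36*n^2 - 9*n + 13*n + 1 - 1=-49*b^2 + 7*b - 36*n^2 + n*(4 - 91*b)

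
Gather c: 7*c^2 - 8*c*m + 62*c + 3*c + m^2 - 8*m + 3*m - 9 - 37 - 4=7*c^2 + c*(65 - 8*m) + m^2 - 5*m - 50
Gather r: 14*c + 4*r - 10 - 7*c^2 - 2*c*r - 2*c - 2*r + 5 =-7*c^2 + 12*c + r*(2 - 2*c) - 5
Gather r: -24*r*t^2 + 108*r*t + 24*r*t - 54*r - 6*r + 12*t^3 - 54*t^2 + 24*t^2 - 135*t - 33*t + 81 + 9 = r*(-24*t^2 + 132*t - 60) + 12*t^3 - 30*t^2 - 168*t + 90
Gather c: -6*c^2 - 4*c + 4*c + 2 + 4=6 - 6*c^2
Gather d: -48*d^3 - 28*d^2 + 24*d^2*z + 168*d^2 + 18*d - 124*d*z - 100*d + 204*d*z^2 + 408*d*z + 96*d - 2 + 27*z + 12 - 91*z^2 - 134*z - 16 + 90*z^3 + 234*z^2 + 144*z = -48*d^3 + d^2*(24*z + 140) + d*(204*z^2 + 284*z + 14) + 90*z^3 + 143*z^2 + 37*z - 6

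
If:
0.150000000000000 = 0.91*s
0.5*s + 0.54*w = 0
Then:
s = 0.16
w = -0.15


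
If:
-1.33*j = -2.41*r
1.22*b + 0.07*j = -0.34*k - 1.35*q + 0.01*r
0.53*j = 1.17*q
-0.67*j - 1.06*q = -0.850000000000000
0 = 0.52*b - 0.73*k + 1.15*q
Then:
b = -0.46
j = 0.74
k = 0.20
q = 0.33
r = 0.41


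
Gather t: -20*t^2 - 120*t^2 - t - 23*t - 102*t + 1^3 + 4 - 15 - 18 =-140*t^2 - 126*t - 28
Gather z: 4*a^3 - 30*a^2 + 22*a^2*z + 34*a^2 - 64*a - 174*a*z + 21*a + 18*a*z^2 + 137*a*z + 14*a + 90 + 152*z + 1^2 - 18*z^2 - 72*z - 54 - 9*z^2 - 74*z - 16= 4*a^3 + 4*a^2 - 29*a + z^2*(18*a - 27) + z*(22*a^2 - 37*a + 6) + 21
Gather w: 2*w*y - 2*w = w*(2*y - 2)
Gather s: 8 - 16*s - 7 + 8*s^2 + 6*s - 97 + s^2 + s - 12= 9*s^2 - 9*s - 108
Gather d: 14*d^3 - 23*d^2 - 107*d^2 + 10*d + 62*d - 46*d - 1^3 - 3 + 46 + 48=14*d^3 - 130*d^2 + 26*d + 90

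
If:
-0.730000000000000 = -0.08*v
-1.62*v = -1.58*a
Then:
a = 9.36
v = 9.12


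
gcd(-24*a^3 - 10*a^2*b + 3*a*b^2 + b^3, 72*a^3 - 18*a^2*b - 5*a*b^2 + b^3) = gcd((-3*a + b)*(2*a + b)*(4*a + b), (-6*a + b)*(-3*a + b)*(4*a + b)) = 12*a^2 - a*b - b^2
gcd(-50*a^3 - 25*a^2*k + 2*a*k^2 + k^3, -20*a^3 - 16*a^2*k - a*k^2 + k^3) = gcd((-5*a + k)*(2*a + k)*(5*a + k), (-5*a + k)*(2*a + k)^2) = 10*a^2 + 3*a*k - k^2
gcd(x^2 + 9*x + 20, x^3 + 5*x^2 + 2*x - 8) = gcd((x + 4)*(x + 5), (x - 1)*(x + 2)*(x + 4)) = x + 4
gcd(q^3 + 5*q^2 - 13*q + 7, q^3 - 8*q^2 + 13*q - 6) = q^2 - 2*q + 1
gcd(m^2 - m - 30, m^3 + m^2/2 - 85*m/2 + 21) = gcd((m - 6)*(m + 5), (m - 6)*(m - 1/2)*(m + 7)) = m - 6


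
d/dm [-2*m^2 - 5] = -4*m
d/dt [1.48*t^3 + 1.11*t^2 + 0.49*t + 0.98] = 4.44*t^2 + 2.22*t + 0.49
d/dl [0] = 0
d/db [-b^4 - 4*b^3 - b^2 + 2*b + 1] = -4*b^3 - 12*b^2 - 2*b + 2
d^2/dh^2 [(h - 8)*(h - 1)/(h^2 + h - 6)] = 4*(-5*h^3 + 21*h^2 - 69*h + 19)/(h^6 + 3*h^5 - 15*h^4 - 35*h^3 + 90*h^2 + 108*h - 216)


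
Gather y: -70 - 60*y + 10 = -60*y - 60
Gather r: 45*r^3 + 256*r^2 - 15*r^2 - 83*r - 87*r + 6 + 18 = 45*r^3 + 241*r^2 - 170*r + 24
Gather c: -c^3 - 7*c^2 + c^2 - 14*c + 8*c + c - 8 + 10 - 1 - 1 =-c^3 - 6*c^2 - 5*c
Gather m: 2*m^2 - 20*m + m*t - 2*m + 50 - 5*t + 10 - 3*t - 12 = 2*m^2 + m*(t - 22) - 8*t + 48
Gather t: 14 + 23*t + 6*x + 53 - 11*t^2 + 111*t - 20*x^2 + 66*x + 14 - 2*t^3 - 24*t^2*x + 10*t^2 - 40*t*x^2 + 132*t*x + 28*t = -2*t^3 + t^2*(-24*x - 1) + t*(-40*x^2 + 132*x + 162) - 20*x^2 + 72*x + 81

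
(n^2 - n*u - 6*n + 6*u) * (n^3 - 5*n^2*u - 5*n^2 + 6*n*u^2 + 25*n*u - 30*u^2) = n^5 - 6*n^4*u - 11*n^4 + 11*n^3*u^2 + 66*n^3*u + 30*n^3 - 6*n^2*u^3 - 121*n^2*u^2 - 180*n^2*u + 66*n*u^3 + 330*n*u^2 - 180*u^3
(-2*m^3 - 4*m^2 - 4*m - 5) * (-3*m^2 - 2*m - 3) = 6*m^5 + 16*m^4 + 26*m^3 + 35*m^2 + 22*m + 15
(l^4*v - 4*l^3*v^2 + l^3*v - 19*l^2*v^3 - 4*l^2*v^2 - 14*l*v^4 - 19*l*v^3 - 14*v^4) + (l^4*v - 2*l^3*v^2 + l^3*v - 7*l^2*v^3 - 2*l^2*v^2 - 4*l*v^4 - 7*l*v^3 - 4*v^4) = 2*l^4*v - 6*l^3*v^2 + 2*l^3*v - 26*l^2*v^3 - 6*l^2*v^2 - 18*l*v^4 - 26*l*v^3 - 18*v^4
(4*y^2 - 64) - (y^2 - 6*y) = 3*y^2 + 6*y - 64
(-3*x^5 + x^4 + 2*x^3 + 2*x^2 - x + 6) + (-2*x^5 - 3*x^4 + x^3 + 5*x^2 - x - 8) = -5*x^5 - 2*x^4 + 3*x^3 + 7*x^2 - 2*x - 2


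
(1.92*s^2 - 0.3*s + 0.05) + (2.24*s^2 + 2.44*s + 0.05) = 4.16*s^2 + 2.14*s + 0.1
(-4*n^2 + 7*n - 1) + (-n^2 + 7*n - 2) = -5*n^2 + 14*n - 3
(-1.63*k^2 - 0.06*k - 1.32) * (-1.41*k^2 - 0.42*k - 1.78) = 2.2983*k^4 + 0.7692*k^3 + 4.7878*k^2 + 0.6612*k + 2.3496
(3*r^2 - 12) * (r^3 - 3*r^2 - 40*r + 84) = 3*r^5 - 9*r^4 - 132*r^3 + 288*r^2 + 480*r - 1008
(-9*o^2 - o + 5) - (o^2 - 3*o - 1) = -10*o^2 + 2*o + 6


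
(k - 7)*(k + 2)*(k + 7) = k^3 + 2*k^2 - 49*k - 98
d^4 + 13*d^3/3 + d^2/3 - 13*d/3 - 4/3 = (d - 1)*(d + 1/3)*(d + 1)*(d + 4)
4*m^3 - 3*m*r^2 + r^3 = (-2*m + r)^2*(m + r)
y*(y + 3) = y^2 + 3*y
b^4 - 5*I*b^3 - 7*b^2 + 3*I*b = b*(b - 3*I)*(b - I)^2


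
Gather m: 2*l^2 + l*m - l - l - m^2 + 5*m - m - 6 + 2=2*l^2 - 2*l - m^2 + m*(l + 4) - 4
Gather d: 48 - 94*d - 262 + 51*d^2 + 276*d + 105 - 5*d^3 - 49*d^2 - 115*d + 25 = -5*d^3 + 2*d^2 + 67*d - 84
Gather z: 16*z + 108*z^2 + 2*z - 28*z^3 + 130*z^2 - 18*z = -28*z^3 + 238*z^2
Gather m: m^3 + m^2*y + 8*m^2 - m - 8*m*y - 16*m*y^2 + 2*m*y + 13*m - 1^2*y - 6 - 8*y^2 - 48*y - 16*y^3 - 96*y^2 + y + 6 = m^3 + m^2*(y + 8) + m*(-16*y^2 - 6*y + 12) - 16*y^3 - 104*y^2 - 48*y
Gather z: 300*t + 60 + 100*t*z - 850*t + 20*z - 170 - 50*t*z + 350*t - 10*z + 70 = -200*t + z*(50*t + 10) - 40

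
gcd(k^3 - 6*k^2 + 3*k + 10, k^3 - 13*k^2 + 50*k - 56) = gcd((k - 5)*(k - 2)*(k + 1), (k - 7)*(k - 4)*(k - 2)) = k - 2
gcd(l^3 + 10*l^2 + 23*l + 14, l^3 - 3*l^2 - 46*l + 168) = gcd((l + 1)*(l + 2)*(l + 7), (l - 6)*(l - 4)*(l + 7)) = l + 7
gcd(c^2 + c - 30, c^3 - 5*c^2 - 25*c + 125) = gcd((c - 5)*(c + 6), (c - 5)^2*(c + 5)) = c - 5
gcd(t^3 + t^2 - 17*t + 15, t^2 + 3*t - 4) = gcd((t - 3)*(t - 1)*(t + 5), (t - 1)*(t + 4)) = t - 1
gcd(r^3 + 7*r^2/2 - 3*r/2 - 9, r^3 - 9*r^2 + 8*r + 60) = r + 2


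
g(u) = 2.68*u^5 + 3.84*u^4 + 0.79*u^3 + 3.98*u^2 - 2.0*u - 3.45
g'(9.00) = 99376.45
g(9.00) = 184322.40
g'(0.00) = -2.00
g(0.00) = -3.45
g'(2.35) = 637.81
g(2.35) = 333.27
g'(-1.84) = 49.29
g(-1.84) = -3.72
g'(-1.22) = -6.39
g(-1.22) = 4.74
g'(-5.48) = 9582.26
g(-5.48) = -9784.53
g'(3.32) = 2240.65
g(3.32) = 1610.22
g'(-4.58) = 4431.72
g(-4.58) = -3697.92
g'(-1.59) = 15.24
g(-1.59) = 3.92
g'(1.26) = 76.29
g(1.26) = 20.12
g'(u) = 13.4*u^4 + 15.36*u^3 + 2.37*u^2 + 7.96*u - 2.0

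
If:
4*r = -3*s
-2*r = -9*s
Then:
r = 0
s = 0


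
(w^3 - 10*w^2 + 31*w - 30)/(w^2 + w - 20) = (w^3 - 10*w^2 + 31*w - 30)/(w^2 + w - 20)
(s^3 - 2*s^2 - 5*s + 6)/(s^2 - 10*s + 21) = (s^2 + s - 2)/(s - 7)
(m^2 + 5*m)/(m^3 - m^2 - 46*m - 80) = m/(m^2 - 6*m - 16)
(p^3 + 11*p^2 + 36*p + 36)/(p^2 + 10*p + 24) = (p^2 + 5*p + 6)/(p + 4)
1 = 1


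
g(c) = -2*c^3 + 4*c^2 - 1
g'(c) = -6*c^2 + 8*c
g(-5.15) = 378.27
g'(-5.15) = -200.34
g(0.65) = 0.14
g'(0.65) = 2.66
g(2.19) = -2.82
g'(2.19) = -11.26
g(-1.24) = 8.96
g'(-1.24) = -19.15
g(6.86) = -458.42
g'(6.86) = -227.48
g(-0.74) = 2.00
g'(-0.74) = -9.21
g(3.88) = -57.60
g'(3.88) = -59.29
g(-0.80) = 2.58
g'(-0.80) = -10.24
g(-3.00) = 89.00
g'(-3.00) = -78.00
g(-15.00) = 7649.00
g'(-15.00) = -1470.00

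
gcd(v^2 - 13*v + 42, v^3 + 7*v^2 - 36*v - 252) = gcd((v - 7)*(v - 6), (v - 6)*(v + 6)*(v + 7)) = v - 6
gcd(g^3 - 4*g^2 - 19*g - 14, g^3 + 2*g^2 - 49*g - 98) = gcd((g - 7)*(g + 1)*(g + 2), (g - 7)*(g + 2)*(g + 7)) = g^2 - 5*g - 14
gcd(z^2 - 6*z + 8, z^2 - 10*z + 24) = z - 4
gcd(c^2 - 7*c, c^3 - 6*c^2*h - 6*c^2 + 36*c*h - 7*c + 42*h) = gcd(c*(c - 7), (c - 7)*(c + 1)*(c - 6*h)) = c - 7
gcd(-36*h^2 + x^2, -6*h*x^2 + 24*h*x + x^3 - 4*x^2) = -6*h + x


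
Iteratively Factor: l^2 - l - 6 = (l + 2)*(l - 3)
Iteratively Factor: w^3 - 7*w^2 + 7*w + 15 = (w - 5)*(w^2 - 2*w - 3) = (w - 5)*(w + 1)*(w - 3)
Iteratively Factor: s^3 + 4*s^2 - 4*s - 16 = (s - 2)*(s^2 + 6*s + 8) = (s - 2)*(s + 2)*(s + 4)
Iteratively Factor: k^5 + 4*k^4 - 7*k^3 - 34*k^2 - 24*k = (k + 4)*(k^4 - 7*k^2 - 6*k) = (k + 2)*(k + 4)*(k^3 - 2*k^2 - 3*k) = (k - 3)*(k + 2)*(k + 4)*(k^2 + k) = k*(k - 3)*(k + 2)*(k + 4)*(k + 1)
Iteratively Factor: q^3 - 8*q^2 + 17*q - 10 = (q - 2)*(q^2 - 6*q + 5) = (q - 5)*(q - 2)*(q - 1)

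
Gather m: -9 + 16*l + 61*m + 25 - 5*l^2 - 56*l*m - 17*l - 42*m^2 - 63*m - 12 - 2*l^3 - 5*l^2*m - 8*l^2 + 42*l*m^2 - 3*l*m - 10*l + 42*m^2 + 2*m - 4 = -2*l^3 - 13*l^2 + 42*l*m^2 - 11*l + m*(-5*l^2 - 59*l)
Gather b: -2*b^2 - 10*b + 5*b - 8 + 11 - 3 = -2*b^2 - 5*b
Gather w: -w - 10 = -w - 10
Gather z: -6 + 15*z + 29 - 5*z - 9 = 10*z + 14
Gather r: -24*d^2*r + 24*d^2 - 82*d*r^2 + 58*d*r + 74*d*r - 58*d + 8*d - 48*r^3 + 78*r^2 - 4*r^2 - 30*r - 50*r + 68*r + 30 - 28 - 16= 24*d^2 - 50*d - 48*r^3 + r^2*(74 - 82*d) + r*(-24*d^2 + 132*d - 12) - 14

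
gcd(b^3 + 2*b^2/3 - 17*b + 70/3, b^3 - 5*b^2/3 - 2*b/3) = b - 2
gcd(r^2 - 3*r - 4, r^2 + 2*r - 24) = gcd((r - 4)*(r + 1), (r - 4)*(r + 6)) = r - 4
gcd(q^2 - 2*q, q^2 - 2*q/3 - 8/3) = q - 2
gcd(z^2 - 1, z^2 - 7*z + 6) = z - 1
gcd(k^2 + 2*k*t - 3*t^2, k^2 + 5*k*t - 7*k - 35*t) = 1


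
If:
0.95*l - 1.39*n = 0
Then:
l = 1.46315789473684*n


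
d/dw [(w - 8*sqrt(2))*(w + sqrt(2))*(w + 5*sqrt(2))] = 3*w^2 - 4*sqrt(2)*w - 86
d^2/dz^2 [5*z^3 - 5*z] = 30*z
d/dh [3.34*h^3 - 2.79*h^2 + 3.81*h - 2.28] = 10.02*h^2 - 5.58*h + 3.81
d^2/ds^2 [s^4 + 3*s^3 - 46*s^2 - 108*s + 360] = 12*s^2 + 18*s - 92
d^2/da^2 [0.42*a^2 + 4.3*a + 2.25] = 0.840000000000000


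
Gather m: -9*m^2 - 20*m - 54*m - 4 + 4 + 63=-9*m^2 - 74*m + 63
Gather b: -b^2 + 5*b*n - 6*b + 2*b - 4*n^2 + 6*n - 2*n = -b^2 + b*(5*n - 4) - 4*n^2 + 4*n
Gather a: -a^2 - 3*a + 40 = -a^2 - 3*a + 40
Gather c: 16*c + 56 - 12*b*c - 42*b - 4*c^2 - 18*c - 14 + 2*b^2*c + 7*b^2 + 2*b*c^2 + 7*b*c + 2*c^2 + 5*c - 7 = 7*b^2 - 42*b + c^2*(2*b - 2) + c*(2*b^2 - 5*b + 3) + 35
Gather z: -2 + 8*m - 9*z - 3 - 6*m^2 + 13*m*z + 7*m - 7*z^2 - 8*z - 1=-6*m^2 + 15*m - 7*z^2 + z*(13*m - 17) - 6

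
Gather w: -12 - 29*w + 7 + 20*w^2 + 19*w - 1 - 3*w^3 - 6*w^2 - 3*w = -3*w^3 + 14*w^2 - 13*w - 6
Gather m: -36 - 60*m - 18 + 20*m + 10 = -40*m - 44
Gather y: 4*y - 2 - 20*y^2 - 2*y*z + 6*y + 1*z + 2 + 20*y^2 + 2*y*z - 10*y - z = 0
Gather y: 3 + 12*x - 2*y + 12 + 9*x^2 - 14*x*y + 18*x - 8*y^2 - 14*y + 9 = 9*x^2 + 30*x - 8*y^2 + y*(-14*x - 16) + 24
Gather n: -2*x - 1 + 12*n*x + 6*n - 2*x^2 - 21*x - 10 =n*(12*x + 6) - 2*x^2 - 23*x - 11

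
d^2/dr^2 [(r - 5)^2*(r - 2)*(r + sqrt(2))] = 12*r^2 - 72*r + 6*sqrt(2)*r - 24*sqrt(2) + 90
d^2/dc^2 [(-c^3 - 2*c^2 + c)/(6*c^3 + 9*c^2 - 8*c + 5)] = 4*(-9*c^6 - 18*c^5 + 27*c^4 + 193*c^3 + 105*c^2 - 105*c - 5)/(216*c^9 + 972*c^8 + 594*c^7 - 1323*c^6 + 828*c^5 + 1503*c^4 - 2222*c^3 + 1635*c^2 - 600*c + 125)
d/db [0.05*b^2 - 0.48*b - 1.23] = 0.1*b - 0.48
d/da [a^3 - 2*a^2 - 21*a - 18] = 3*a^2 - 4*a - 21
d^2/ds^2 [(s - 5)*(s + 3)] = 2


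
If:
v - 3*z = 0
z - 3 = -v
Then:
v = 9/4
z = 3/4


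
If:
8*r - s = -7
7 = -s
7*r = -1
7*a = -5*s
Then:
No Solution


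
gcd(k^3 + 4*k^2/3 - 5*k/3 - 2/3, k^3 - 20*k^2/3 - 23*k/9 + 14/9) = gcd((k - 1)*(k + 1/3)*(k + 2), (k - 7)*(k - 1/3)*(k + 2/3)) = 1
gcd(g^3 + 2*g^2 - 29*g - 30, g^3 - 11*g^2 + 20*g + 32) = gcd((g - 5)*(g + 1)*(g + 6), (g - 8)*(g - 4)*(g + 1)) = g + 1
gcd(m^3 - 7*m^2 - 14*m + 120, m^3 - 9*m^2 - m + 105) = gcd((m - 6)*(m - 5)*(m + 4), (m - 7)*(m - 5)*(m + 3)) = m - 5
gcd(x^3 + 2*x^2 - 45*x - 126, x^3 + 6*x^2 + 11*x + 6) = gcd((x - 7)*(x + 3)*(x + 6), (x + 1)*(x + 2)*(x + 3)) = x + 3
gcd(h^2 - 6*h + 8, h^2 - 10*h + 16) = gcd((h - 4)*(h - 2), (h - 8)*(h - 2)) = h - 2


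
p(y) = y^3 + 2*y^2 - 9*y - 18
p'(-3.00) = 6.00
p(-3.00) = 0.00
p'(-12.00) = 375.00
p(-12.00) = -1350.00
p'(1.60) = 5.08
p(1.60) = -23.18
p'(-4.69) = 38.23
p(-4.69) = -34.96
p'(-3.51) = 13.92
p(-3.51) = -5.01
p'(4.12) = 58.40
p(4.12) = 48.80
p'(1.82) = 8.22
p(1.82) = -21.73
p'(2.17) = 13.81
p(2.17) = -17.89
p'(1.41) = 2.60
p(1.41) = -23.91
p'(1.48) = 3.49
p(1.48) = -23.70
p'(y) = 3*y^2 + 4*y - 9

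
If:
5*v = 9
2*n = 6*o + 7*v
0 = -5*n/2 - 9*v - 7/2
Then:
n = -197/25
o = -709/150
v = 9/5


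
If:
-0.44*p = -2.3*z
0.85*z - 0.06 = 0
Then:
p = 0.37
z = 0.07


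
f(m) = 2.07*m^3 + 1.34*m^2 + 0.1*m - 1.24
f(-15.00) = -6687.49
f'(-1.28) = 6.84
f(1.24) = 4.89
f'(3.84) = 101.96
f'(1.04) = 9.60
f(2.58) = 43.49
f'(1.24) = 12.97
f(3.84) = 136.11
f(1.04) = 2.64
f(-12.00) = -3386.44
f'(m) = 6.21*m^2 + 2.68*m + 0.1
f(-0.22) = -1.22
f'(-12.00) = 862.18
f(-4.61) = -176.03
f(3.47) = 101.73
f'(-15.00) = 1357.15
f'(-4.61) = 119.72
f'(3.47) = 84.17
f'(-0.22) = -0.19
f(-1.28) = -3.51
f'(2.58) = 48.35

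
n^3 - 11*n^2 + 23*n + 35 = (n - 7)*(n - 5)*(n + 1)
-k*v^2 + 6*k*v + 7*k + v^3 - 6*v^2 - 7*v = (-k + v)*(v - 7)*(v + 1)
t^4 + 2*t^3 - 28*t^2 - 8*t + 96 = (t - 4)*(t - 2)*(t + 2)*(t + 6)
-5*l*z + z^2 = z*(-5*l + z)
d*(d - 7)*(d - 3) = d^3 - 10*d^2 + 21*d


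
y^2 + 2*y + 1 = (y + 1)^2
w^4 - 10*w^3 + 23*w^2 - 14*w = w*(w - 7)*(w - 2)*(w - 1)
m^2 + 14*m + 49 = (m + 7)^2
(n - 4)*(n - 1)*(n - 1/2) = n^3 - 11*n^2/2 + 13*n/2 - 2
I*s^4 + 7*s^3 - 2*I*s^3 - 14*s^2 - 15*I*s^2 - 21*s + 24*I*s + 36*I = (s - 3)*(s - 4*I)*(s - 3*I)*(I*s + I)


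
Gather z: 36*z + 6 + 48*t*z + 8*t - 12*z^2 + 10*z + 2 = 8*t - 12*z^2 + z*(48*t + 46) + 8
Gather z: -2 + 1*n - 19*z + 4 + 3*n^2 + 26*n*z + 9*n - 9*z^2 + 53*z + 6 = 3*n^2 + 10*n - 9*z^2 + z*(26*n + 34) + 8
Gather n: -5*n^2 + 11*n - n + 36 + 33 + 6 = -5*n^2 + 10*n + 75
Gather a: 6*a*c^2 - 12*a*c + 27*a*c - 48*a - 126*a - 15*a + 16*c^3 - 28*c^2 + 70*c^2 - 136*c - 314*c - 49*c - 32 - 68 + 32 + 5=a*(6*c^2 + 15*c - 189) + 16*c^3 + 42*c^2 - 499*c - 63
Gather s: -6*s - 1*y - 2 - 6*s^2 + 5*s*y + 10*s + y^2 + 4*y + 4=-6*s^2 + s*(5*y + 4) + y^2 + 3*y + 2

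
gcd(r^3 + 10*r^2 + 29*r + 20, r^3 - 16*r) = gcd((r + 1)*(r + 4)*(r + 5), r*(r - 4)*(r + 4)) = r + 4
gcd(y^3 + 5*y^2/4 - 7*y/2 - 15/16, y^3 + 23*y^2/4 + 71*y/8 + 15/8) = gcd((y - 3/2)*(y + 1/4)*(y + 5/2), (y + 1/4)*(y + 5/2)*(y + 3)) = y^2 + 11*y/4 + 5/8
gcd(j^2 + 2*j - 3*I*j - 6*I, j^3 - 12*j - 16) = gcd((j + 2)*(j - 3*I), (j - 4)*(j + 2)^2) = j + 2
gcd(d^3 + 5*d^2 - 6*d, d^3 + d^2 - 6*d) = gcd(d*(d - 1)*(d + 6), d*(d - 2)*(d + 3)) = d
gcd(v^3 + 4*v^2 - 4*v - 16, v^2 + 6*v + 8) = v^2 + 6*v + 8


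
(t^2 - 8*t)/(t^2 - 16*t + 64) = t/(t - 8)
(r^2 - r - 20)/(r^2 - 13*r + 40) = (r + 4)/(r - 8)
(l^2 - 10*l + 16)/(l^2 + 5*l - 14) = (l - 8)/(l + 7)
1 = 1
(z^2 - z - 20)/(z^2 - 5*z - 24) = (-z^2 + z + 20)/(-z^2 + 5*z + 24)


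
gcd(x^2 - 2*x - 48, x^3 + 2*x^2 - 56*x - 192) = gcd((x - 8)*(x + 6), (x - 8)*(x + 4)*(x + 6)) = x^2 - 2*x - 48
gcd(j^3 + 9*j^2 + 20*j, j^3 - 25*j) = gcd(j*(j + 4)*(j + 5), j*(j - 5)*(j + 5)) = j^2 + 5*j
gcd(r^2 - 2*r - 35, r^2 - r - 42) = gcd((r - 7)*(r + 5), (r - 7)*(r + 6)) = r - 7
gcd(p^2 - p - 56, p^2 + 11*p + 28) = p + 7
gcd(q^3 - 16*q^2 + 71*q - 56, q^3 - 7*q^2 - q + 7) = q^2 - 8*q + 7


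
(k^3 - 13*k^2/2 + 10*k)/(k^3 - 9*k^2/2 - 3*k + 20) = k/(k + 2)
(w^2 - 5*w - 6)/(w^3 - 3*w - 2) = (w - 6)/(w^2 - w - 2)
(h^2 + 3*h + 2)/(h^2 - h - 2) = (h + 2)/(h - 2)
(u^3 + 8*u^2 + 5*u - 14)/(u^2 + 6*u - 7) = u + 2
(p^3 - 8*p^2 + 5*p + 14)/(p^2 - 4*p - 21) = (p^2 - p - 2)/(p + 3)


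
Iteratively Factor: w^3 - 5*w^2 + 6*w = (w - 3)*(w^2 - 2*w) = w*(w - 3)*(w - 2)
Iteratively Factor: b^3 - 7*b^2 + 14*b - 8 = (b - 4)*(b^2 - 3*b + 2) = (b - 4)*(b - 2)*(b - 1)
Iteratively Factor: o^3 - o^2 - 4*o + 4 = (o - 1)*(o^2 - 4) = (o - 2)*(o - 1)*(o + 2)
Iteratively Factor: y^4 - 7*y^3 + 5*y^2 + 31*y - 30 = (y - 1)*(y^3 - 6*y^2 - y + 30) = (y - 5)*(y - 1)*(y^2 - y - 6) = (y - 5)*(y - 1)*(y + 2)*(y - 3)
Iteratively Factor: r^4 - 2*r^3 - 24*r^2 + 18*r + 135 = (r + 3)*(r^3 - 5*r^2 - 9*r + 45) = (r - 5)*(r + 3)*(r^2 - 9) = (r - 5)*(r + 3)^2*(r - 3)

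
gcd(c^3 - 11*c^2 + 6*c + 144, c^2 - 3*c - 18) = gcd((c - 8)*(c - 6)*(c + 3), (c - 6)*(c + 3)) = c^2 - 3*c - 18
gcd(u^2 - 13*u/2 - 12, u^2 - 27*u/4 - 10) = u - 8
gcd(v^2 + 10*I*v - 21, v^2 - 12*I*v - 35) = 1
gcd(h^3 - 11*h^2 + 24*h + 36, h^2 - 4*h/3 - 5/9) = 1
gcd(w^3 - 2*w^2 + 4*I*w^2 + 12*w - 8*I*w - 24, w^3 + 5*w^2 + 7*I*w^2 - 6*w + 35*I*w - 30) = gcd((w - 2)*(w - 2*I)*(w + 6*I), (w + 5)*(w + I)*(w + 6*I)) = w + 6*I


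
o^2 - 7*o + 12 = (o - 4)*(o - 3)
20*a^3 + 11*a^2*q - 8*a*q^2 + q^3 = (-5*a + q)*(-4*a + q)*(a + q)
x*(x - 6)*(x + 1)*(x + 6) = x^4 + x^3 - 36*x^2 - 36*x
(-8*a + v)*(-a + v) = 8*a^2 - 9*a*v + v^2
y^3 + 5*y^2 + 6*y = y*(y + 2)*(y + 3)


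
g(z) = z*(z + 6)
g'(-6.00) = -6.00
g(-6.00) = 0.00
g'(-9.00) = -12.00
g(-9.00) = 27.00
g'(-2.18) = 1.64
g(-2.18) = -8.33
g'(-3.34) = -0.68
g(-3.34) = -8.88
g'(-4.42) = -2.84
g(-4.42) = -6.98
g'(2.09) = 10.18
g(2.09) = 16.91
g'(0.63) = 7.26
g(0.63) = 4.18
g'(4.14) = 14.28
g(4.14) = 41.98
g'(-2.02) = 1.96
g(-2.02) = -8.04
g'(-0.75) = 4.50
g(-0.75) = -3.94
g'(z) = 2*z + 6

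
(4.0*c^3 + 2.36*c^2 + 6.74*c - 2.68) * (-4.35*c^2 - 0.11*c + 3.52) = -17.4*c^5 - 10.706*c^4 - 15.4986*c^3 + 19.2238*c^2 + 24.0196*c - 9.4336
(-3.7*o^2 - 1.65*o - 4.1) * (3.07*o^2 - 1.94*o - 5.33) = -11.359*o^4 + 2.1125*o^3 + 10.335*o^2 + 16.7485*o + 21.853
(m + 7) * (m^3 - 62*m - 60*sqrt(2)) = m^4 + 7*m^3 - 62*m^2 - 434*m - 60*sqrt(2)*m - 420*sqrt(2)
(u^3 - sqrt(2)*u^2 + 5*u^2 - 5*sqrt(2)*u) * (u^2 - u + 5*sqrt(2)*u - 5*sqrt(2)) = u^5 + 4*u^4 + 4*sqrt(2)*u^4 - 15*u^3 + 16*sqrt(2)*u^3 - 40*u^2 - 20*sqrt(2)*u^2 + 50*u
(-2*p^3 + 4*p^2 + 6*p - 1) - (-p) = -2*p^3 + 4*p^2 + 7*p - 1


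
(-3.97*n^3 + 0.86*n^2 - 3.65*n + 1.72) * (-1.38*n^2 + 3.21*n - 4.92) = 5.4786*n^5 - 13.9305*n^4 + 27.33*n^3 - 18.3213*n^2 + 23.4792*n - 8.4624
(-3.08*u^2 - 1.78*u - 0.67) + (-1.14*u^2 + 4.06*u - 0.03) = -4.22*u^2 + 2.28*u - 0.7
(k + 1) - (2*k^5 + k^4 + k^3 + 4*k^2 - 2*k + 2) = -2*k^5 - k^4 - k^3 - 4*k^2 + 3*k - 1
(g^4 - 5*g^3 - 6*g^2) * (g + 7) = g^5 + 2*g^4 - 41*g^3 - 42*g^2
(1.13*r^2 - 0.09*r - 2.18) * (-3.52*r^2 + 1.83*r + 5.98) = -3.9776*r^4 + 2.3847*r^3 + 14.2663*r^2 - 4.5276*r - 13.0364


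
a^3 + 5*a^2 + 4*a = a*(a + 1)*(a + 4)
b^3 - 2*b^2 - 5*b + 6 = (b - 3)*(b - 1)*(b + 2)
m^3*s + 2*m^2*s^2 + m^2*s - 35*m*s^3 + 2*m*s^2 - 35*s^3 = (m - 5*s)*(m + 7*s)*(m*s + s)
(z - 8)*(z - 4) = z^2 - 12*z + 32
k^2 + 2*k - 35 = (k - 5)*(k + 7)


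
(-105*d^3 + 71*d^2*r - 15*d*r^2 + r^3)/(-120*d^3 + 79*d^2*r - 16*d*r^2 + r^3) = (-7*d + r)/(-8*d + r)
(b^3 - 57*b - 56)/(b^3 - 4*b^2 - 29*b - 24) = (b + 7)/(b + 3)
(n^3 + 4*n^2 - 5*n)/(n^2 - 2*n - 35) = n*(n - 1)/(n - 7)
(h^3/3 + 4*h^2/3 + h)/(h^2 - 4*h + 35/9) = 3*h*(h^2 + 4*h + 3)/(9*h^2 - 36*h + 35)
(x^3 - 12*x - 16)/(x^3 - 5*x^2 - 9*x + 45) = (x^3 - 12*x - 16)/(x^3 - 5*x^2 - 9*x + 45)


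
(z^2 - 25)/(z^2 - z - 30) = (z - 5)/(z - 6)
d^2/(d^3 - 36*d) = d/(d^2 - 36)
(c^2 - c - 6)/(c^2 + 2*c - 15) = (c + 2)/(c + 5)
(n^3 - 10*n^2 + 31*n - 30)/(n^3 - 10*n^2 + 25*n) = (n^2 - 5*n + 6)/(n*(n - 5))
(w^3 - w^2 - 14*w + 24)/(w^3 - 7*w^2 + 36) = (w^2 + 2*w - 8)/(w^2 - 4*w - 12)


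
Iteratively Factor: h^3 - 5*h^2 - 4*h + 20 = (h - 5)*(h^2 - 4) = (h - 5)*(h + 2)*(h - 2)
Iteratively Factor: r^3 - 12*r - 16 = (r - 4)*(r^2 + 4*r + 4) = (r - 4)*(r + 2)*(r + 2)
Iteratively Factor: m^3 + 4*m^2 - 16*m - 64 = (m + 4)*(m^2 - 16) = (m + 4)^2*(m - 4)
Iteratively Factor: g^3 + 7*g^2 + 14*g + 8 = (g + 2)*(g^2 + 5*g + 4) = (g + 2)*(g + 4)*(g + 1)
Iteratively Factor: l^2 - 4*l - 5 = (l + 1)*(l - 5)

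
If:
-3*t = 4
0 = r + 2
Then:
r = -2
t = -4/3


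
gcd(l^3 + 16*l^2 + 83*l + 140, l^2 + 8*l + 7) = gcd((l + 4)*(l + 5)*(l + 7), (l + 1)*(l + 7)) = l + 7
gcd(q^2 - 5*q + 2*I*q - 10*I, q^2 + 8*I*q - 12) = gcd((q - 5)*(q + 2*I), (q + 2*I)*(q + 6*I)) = q + 2*I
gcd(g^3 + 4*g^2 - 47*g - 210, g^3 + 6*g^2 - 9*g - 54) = g + 6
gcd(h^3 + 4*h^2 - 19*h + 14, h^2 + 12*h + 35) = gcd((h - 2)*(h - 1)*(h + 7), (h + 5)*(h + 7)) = h + 7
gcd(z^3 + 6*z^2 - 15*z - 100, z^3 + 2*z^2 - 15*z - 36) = z - 4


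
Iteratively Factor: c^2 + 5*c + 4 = (c + 1)*(c + 4)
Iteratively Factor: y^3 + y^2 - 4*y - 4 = (y + 2)*(y^2 - y - 2) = (y - 2)*(y + 2)*(y + 1)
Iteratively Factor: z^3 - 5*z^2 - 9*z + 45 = (z + 3)*(z^2 - 8*z + 15) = (z - 5)*(z + 3)*(z - 3)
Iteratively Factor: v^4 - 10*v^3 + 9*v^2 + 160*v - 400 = (v - 5)*(v^3 - 5*v^2 - 16*v + 80) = (v - 5)*(v + 4)*(v^2 - 9*v + 20) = (v - 5)*(v - 4)*(v + 4)*(v - 5)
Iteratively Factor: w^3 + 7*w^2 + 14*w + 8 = (w + 2)*(w^2 + 5*w + 4) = (w + 2)*(w + 4)*(w + 1)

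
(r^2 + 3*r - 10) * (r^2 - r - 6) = r^4 + 2*r^3 - 19*r^2 - 8*r + 60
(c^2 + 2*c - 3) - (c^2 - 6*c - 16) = 8*c + 13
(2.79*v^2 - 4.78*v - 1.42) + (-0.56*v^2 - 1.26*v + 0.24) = 2.23*v^2 - 6.04*v - 1.18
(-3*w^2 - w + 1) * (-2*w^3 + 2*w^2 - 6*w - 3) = 6*w^5 - 4*w^4 + 14*w^3 + 17*w^2 - 3*w - 3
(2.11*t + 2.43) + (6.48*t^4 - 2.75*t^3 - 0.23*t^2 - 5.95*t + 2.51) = 6.48*t^4 - 2.75*t^3 - 0.23*t^2 - 3.84*t + 4.94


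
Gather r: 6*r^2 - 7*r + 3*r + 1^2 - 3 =6*r^2 - 4*r - 2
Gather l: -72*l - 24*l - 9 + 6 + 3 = -96*l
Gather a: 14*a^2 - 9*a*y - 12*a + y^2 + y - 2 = 14*a^2 + a*(-9*y - 12) + y^2 + y - 2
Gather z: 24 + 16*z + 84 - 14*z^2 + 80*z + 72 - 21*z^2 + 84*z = -35*z^2 + 180*z + 180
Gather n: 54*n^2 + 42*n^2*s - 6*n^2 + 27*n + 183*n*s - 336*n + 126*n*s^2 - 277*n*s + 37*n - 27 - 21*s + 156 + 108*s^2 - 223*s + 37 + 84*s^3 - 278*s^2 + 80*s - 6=n^2*(42*s + 48) + n*(126*s^2 - 94*s - 272) + 84*s^3 - 170*s^2 - 164*s + 160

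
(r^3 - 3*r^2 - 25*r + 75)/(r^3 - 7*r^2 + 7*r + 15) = (r + 5)/(r + 1)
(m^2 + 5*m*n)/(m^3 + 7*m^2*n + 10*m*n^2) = 1/(m + 2*n)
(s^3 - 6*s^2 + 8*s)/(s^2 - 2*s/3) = 3*(s^2 - 6*s + 8)/(3*s - 2)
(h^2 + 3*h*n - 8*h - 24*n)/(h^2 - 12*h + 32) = (h + 3*n)/(h - 4)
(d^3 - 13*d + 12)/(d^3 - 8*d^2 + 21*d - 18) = (d^2 + 3*d - 4)/(d^2 - 5*d + 6)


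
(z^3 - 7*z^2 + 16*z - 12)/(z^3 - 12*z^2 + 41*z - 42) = (z - 2)/(z - 7)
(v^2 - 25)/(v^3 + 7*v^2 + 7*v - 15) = (v - 5)/(v^2 + 2*v - 3)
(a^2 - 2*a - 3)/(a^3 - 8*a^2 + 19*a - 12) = (a + 1)/(a^2 - 5*a + 4)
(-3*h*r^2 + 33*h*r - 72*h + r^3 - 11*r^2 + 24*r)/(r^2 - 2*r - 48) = (-3*h*r + 9*h + r^2 - 3*r)/(r + 6)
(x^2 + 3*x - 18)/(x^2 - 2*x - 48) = (x - 3)/(x - 8)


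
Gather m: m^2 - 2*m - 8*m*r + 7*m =m^2 + m*(5 - 8*r)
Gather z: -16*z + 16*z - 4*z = -4*z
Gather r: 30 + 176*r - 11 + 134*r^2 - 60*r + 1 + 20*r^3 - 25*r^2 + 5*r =20*r^3 + 109*r^2 + 121*r + 20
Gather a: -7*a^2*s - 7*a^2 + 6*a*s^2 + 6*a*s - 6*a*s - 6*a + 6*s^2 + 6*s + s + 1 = a^2*(-7*s - 7) + a*(6*s^2 - 6) + 6*s^2 + 7*s + 1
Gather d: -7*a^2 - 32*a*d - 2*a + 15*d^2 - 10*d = -7*a^2 - 2*a + 15*d^2 + d*(-32*a - 10)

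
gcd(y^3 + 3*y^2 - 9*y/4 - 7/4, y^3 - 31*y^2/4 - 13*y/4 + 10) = y - 1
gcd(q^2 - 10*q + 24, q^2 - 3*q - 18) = q - 6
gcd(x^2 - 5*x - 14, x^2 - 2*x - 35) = x - 7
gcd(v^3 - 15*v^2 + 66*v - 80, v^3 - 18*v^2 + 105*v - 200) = v^2 - 13*v + 40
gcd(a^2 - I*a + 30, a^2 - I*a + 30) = a^2 - I*a + 30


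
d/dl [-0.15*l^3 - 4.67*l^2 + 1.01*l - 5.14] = -0.45*l^2 - 9.34*l + 1.01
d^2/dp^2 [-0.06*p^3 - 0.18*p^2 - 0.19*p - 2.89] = -0.36*p - 0.36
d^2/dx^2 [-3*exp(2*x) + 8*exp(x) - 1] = (8 - 12*exp(x))*exp(x)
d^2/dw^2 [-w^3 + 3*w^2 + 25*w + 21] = 6 - 6*w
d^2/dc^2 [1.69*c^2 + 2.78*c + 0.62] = 3.38000000000000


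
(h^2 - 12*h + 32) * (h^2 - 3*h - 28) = h^4 - 15*h^3 + 40*h^2 + 240*h - 896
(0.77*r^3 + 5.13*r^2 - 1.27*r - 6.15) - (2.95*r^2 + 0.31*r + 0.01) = 0.77*r^3 + 2.18*r^2 - 1.58*r - 6.16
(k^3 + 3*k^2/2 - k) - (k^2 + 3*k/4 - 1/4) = k^3 + k^2/2 - 7*k/4 + 1/4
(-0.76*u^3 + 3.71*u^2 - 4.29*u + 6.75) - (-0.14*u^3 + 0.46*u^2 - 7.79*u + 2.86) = -0.62*u^3 + 3.25*u^2 + 3.5*u + 3.89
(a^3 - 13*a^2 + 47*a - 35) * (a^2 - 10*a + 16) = a^5 - 23*a^4 + 193*a^3 - 713*a^2 + 1102*a - 560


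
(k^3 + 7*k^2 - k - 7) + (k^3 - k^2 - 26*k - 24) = 2*k^3 + 6*k^2 - 27*k - 31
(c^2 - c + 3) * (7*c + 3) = 7*c^3 - 4*c^2 + 18*c + 9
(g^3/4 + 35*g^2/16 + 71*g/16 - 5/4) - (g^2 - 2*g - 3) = g^3/4 + 19*g^2/16 + 103*g/16 + 7/4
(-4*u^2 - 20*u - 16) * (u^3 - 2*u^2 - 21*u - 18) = -4*u^5 - 12*u^4 + 108*u^3 + 524*u^2 + 696*u + 288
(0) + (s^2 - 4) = s^2 - 4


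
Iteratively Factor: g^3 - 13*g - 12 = (g - 4)*(g^2 + 4*g + 3) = (g - 4)*(g + 1)*(g + 3)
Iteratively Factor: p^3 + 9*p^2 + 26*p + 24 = (p + 3)*(p^2 + 6*p + 8) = (p + 3)*(p + 4)*(p + 2)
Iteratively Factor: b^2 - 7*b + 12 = (b - 4)*(b - 3)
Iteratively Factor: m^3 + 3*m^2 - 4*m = (m - 1)*(m^2 + 4*m) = (m - 1)*(m + 4)*(m)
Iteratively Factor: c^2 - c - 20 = (c + 4)*(c - 5)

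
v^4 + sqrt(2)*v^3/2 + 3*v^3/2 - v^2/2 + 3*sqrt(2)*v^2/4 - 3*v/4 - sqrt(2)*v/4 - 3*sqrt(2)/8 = (v + 3/2)*(v - sqrt(2)/2)*(v + sqrt(2)/2)^2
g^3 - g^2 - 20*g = g*(g - 5)*(g + 4)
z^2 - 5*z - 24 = (z - 8)*(z + 3)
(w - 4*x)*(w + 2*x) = w^2 - 2*w*x - 8*x^2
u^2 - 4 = (u - 2)*(u + 2)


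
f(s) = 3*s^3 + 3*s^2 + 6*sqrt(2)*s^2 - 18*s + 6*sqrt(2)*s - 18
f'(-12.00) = 1010.84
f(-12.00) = -3433.94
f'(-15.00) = 1670.93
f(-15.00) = -7416.09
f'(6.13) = 469.49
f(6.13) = 1046.30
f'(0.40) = 1.11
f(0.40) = -19.78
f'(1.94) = 68.92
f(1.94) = 28.67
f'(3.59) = 188.94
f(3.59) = 234.67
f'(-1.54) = -23.54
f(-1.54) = 12.93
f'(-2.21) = -16.32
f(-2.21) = 26.74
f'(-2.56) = -9.34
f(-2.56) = 31.30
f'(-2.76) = -4.36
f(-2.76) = 32.68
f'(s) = 9*s^2 + 6*s + 12*sqrt(2)*s - 18 + 6*sqrt(2)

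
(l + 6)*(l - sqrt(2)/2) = l^2 - sqrt(2)*l/2 + 6*l - 3*sqrt(2)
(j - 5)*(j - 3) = j^2 - 8*j + 15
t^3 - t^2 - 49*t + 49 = (t - 7)*(t - 1)*(t + 7)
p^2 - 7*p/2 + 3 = (p - 2)*(p - 3/2)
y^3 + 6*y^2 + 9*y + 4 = (y + 1)^2*(y + 4)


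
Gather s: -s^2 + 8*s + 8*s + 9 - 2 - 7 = -s^2 + 16*s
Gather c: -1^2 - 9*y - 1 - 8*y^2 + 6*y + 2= -8*y^2 - 3*y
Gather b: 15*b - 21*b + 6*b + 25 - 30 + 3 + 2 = 0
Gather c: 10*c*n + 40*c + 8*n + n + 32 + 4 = c*(10*n + 40) + 9*n + 36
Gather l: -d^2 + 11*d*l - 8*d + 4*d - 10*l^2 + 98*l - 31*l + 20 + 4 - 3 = -d^2 - 4*d - 10*l^2 + l*(11*d + 67) + 21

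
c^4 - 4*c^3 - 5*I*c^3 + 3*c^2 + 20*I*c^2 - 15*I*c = c*(c - 3)*(c - 1)*(c - 5*I)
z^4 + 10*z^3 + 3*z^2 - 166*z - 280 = (z - 4)*(z + 2)*(z + 5)*(z + 7)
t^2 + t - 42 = (t - 6)*(t + 7)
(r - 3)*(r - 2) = r^2 - 5*r + 6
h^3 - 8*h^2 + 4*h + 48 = (h - 6)*(h - 4)*(h + 2)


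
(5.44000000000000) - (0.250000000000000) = 5.19000000000000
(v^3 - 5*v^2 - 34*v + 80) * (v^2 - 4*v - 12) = v^5 - 9*v^4 - 26*v^3 + 276*v^2 + 88*v - 960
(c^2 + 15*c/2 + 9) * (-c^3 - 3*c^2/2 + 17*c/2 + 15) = -c^5 - 9*c^4 - 47*c^3/4 + 261*c^2/4 + 189*c + 135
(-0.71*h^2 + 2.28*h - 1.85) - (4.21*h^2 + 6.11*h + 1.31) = -4.92*h^2 - 3.83*h - 3.16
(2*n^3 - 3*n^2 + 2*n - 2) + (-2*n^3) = -3*n^2 + 2*n - 2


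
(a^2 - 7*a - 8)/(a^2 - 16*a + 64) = (a + 1)/(a - 8)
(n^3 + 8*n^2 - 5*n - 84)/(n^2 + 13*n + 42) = (n^2 + n - 12)/(n + 6)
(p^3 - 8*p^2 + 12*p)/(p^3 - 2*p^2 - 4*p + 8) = p*(p - 6)/(p^2 - 4)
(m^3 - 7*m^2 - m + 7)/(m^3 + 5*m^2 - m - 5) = (m - 7)/(m + 5)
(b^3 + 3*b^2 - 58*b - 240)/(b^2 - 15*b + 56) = (b^2 + 11*b + 30)/(b - 7)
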